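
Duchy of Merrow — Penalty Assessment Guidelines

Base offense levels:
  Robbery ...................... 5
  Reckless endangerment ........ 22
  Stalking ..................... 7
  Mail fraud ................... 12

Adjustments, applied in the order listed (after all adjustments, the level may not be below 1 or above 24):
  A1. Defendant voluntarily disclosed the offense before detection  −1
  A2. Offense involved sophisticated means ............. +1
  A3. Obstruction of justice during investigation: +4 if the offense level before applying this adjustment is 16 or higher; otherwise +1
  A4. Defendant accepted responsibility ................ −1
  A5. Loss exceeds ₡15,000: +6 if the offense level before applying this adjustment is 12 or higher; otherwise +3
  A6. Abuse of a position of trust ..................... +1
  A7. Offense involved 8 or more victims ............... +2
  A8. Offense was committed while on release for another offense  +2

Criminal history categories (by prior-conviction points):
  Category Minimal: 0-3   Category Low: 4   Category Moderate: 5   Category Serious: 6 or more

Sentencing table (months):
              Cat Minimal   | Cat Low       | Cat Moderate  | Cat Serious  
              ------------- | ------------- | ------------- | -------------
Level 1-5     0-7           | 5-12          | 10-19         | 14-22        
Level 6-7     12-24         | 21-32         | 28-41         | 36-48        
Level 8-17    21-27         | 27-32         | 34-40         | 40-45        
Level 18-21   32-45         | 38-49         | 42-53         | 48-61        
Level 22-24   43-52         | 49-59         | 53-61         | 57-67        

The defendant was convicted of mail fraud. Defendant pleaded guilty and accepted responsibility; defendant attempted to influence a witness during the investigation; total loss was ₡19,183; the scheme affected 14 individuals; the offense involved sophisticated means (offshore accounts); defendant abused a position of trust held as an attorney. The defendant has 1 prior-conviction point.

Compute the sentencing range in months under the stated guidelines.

Base offense level for mail fraud: 12.
A2 applies: 12 + 1 = 13.
A3 applies (level before this adjustment is 13 < 16, so +1): 13 + 1 = 14.
A4 applies: 14 − 1 = 13.
A5 applies (level before this adjustment is 13 ≥ 12, so +6): 13 + 6 = 19.
A6 applies: 19 + 1 = 20.
A7 applies: 20 + 2 = 22.
A8 does not apply.
Final offense level: 22.
Criminal history: 1 prior point → Category Minimal (0-3).
Level 22 falls in the 22-24 band.
Grid: Level 22-24 × Category Minimal = 43-52 months.

43-52 months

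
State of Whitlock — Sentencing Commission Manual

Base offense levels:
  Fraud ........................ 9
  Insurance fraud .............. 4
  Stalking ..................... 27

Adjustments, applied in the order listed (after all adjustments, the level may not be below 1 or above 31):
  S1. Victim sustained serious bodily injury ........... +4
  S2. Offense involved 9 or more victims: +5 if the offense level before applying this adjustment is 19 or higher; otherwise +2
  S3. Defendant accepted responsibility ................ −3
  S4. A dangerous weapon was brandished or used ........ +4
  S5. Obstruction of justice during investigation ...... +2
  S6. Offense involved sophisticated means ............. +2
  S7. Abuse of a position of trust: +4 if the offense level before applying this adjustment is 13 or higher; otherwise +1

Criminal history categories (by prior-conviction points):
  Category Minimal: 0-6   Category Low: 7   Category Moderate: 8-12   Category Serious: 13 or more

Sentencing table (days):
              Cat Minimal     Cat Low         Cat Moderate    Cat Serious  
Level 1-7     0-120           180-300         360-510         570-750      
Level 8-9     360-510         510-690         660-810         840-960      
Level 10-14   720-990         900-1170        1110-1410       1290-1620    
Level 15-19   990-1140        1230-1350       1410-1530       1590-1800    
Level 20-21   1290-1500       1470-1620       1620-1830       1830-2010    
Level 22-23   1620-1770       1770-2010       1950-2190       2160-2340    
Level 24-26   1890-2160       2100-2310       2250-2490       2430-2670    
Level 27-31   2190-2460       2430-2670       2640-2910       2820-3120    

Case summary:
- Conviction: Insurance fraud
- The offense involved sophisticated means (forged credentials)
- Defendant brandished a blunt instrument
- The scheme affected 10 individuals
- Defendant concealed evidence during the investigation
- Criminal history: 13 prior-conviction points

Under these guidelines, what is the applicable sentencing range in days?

Base offense level for insurance fraud: 4.
S2 applies (level before this adjustment is 4 < 19, so +2): 4 + 2 = 6.
S4 applies: 6 + 4 = 10.
S5 applies: 10 + 2 = 12.
S6 applies: 12 + 2 = 14.
Final offense level: 14.
Criminal history: 13 prior points → Category Serious (13+).
Level 14 falls in the 10-14 band.
Grid: Level 10-14 × Category Serious = 1290-1620 days.

1290-1620 days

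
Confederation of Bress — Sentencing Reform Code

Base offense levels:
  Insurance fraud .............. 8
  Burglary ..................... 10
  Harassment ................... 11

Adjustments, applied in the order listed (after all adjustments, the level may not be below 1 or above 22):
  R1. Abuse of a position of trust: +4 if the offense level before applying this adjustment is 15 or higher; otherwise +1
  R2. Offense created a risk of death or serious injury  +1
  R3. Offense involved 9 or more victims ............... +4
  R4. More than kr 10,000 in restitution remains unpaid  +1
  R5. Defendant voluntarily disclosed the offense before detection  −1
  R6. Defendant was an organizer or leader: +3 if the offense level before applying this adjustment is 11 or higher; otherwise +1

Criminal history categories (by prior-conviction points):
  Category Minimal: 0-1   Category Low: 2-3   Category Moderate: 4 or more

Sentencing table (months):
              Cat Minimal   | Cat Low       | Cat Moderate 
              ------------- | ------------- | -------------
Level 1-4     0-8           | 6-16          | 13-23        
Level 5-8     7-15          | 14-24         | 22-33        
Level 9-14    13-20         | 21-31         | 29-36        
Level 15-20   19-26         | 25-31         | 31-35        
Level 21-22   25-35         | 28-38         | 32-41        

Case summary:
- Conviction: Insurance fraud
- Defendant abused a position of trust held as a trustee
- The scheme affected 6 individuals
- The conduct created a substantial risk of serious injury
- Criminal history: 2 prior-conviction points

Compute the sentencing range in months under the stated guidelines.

21-31 months

Base offense level for insurance fraud: 8.
R1 applies (level before this adjustment is 8 < 15, so +1): 8 + 1 = 9.
R2 applies: 9 + 1 = 10.
R3 does not apply.
R4 does not apply.
R6 does not apply.
Final offense level: 10.
Criminal history: 2 prior points → Category Low (2-3).
Level 10 falls in the 9-14 band.
Grid: Level 9-14 × Category Low = 21-31 months.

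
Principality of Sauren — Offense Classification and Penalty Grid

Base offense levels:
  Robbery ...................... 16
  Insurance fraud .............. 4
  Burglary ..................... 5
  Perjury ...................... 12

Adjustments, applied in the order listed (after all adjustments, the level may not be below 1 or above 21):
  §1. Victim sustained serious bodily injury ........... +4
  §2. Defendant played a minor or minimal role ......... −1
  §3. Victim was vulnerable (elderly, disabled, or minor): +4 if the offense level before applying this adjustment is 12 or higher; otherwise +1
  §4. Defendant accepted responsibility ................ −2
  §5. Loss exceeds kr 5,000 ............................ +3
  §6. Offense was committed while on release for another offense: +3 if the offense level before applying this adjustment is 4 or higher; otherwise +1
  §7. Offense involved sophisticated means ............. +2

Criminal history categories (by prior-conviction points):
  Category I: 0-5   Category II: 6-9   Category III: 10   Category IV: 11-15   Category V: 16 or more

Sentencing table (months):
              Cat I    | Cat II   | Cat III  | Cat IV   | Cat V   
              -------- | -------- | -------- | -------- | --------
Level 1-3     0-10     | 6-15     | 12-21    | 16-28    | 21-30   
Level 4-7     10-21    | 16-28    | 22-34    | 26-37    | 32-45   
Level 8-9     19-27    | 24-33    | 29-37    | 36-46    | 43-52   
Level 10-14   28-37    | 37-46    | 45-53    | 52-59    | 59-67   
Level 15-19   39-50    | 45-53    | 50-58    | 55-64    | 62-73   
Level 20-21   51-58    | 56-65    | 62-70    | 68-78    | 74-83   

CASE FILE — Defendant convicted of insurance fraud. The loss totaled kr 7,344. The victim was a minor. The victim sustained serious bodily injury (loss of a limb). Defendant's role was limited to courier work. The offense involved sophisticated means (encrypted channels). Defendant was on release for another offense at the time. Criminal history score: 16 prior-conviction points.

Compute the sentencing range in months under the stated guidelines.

Base offense level for insurance fraud: 4.
§1 applies: 4 + 4 = 8.
§2 applies: 8 − 1 = 7.
§3 applies (level before this adjustment is 7 < 12, so +1): 7 + 1 = 8.
§5 applies: 8 + 3 = 11.
§6 applies (level before this adjustment is 11 ≥ 4, so +3): 11 + 3 = 14.
§7 applies: 14 + 2 = 16.
Final offense level: 16.
Criminal history: 16 prior points → Category V (16+).
Level 16 falls in the 15-19 band.
Grid: Level 15-19 × Category V = 62-73 months.

62-73 months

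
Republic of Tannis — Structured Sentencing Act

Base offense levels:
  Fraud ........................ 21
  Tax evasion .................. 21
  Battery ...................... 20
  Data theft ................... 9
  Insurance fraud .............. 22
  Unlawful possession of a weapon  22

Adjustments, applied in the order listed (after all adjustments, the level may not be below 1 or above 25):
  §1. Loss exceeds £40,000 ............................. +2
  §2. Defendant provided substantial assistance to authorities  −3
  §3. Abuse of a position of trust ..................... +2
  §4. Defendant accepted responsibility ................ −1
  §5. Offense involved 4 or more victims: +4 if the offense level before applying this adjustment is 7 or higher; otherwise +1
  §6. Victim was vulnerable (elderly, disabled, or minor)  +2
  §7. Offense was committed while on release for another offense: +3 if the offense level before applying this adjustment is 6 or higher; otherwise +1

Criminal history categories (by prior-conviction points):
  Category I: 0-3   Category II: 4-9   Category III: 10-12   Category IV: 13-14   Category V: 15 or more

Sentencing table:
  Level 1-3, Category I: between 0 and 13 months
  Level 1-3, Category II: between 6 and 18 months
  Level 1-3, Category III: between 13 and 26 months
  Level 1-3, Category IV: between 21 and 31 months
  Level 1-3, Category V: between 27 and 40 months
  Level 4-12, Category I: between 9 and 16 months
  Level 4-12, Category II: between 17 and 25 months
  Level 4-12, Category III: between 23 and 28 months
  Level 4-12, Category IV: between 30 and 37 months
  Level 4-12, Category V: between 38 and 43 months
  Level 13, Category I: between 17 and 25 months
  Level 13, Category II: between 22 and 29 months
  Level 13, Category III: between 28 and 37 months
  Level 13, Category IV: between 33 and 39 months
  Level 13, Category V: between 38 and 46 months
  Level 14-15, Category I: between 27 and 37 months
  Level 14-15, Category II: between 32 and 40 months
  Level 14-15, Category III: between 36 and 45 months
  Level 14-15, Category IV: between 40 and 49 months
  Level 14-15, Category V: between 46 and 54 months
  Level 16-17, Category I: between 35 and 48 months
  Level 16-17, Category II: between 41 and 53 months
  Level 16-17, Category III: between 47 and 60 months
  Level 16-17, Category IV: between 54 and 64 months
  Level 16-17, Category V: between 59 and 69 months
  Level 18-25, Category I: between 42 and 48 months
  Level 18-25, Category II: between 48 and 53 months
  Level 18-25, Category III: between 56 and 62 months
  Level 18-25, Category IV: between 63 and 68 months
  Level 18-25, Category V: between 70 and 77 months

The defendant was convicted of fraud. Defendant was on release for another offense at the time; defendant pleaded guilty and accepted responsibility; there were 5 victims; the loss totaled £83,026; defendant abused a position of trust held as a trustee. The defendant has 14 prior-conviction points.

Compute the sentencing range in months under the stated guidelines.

63-68 months

Base offense level for fraud: 21.
§1 applies: 21 + 2 = 23.
§2 does not apply.
§3 applies: 23 + 2 = 25.
§4 applies: 25 − 1 = 24.
§5 applies (level before this adjustment is 24 ≥ 7, so +4): 24 + 4 = 28.
§7 applies (level before this adjustment is 28 ≥ 6, so +3): 28 + 3 = 31.
Level 31 exceeds the maximum of 25; capped at 25.
Final offense level: 25.
Criminal history: 14 prior points → Category IV (13-14).
Level 25 falls in the 18-25 band.
Grid: Level 18-25 × Category IV = 63-68 months.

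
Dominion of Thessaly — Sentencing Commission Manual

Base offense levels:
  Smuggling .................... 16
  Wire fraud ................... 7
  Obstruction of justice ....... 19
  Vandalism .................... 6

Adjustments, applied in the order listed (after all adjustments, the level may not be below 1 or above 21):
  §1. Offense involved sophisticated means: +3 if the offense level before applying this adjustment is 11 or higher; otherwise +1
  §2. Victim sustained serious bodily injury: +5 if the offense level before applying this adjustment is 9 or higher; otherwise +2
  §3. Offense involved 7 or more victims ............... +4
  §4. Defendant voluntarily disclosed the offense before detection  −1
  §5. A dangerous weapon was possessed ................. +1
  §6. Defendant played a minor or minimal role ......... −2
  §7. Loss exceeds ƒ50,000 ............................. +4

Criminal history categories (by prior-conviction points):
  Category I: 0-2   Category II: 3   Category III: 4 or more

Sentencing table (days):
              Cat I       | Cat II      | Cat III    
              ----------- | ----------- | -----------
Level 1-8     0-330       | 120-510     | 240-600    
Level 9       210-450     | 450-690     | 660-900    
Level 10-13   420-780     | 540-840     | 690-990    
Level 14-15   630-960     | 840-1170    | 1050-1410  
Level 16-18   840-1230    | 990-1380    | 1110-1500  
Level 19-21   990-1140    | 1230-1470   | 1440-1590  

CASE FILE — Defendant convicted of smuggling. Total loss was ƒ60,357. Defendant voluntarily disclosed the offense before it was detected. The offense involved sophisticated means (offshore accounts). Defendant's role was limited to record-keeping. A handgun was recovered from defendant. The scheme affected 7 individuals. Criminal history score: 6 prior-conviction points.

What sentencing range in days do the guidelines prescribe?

Base offense level for smuggling: 16.
§1 applies (level before this adjustment is 16 ≥ 11, so +3): 16 + 3 = 19.
§3 applies: 19 + 4 = 23.
§4 applies: 23 − 1 = 22.
§5 applies: 22 + 1 = 23.
§6 applies: 23 − 2 = 21.
§7 applies: 21 + 4 = 25.
Level 25 exceeds the maximum of 21; capped at 21.
Final offense level: 21.
Criminal history: 6 prior points → Category III (4+).
Level 21 falls in the 19-21 band.
Grid: Level 19-21 × Category III = 1440-1590 days.

1440-1590 days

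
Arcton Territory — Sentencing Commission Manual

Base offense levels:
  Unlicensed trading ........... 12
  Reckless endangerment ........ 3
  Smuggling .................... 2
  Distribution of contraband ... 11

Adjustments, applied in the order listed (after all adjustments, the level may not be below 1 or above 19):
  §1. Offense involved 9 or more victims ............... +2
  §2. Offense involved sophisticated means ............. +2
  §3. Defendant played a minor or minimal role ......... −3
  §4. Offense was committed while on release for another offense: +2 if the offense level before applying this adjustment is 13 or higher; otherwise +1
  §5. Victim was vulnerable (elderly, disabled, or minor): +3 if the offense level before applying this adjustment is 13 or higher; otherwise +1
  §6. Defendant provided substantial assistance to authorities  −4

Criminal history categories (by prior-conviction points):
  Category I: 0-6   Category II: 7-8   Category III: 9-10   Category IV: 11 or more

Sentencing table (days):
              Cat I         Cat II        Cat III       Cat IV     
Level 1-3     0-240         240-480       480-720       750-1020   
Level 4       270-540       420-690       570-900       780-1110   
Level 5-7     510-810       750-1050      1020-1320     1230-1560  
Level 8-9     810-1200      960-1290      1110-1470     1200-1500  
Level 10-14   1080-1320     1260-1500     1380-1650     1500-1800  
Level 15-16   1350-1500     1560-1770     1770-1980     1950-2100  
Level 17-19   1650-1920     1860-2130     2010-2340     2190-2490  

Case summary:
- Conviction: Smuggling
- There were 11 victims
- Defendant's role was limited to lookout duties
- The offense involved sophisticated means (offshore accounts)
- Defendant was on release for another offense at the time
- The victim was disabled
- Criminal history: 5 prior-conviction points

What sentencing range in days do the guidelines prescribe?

510-810 days

Base offense level for smuggling: 2.
§1 applies: 2 + 2 = 4.
§2 applies: 4 + 2 = 6.
§3 applies: 6 − 3 = 3.
§4 applies (level before this adjustment is 3 < 13, so +1): 3 + 1 = 4.
§5 applies (level before this adjustment is 4 < 13, so +1): 4 + 1 = 5.
Final offense level: 5.
Criminal history: 5 prior points → Category I (0-6).
Level 5 falls in the 5-7 band.
Grid: Level 5-7 × Category I = 510-810 days.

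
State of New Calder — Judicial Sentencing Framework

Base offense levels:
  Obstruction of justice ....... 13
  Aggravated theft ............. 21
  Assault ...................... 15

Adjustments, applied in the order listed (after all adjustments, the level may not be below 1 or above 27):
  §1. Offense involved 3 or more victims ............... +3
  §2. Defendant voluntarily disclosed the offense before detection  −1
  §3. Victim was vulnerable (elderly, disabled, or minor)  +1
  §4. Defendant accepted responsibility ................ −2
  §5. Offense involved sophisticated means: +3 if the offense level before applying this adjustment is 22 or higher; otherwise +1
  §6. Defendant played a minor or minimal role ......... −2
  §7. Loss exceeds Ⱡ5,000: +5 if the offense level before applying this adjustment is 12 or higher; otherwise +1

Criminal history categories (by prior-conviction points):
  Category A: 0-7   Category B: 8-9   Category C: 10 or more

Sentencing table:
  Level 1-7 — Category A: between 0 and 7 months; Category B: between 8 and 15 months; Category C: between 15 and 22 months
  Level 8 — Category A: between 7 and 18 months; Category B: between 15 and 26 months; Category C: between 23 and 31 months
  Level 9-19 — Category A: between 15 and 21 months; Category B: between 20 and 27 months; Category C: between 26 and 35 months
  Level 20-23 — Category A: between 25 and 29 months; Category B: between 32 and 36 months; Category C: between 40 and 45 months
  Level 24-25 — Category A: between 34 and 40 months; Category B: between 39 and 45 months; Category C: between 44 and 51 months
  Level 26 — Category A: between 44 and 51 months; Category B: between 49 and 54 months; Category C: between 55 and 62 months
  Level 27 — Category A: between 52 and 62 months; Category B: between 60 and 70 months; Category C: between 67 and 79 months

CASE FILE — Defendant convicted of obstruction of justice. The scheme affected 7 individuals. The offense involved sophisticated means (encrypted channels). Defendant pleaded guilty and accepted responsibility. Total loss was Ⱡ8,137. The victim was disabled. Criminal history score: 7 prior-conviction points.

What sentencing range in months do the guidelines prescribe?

Base offense level for obstruction of justice: 13.
§1 applies: 13 + 3 = 16.
§2 does not apply.
§3 applies: 16 + 1 = 17.
§4 applies: 17 − 2 = 15.
§5 applies (level before this adjustment is 15 < 22, so +1): 15 + 1 = 16.
§7 applies (level before this adjustment is 16 ≥ 12, so +5): 16 + 5 = 21.
Final offense level: 21.
Criminal history: 7 prior points → Category A (0-7).
Level 21 falls in the 20-23 band.
Grid: Level 20-23 × Category A = 25-29 months.

25-29 months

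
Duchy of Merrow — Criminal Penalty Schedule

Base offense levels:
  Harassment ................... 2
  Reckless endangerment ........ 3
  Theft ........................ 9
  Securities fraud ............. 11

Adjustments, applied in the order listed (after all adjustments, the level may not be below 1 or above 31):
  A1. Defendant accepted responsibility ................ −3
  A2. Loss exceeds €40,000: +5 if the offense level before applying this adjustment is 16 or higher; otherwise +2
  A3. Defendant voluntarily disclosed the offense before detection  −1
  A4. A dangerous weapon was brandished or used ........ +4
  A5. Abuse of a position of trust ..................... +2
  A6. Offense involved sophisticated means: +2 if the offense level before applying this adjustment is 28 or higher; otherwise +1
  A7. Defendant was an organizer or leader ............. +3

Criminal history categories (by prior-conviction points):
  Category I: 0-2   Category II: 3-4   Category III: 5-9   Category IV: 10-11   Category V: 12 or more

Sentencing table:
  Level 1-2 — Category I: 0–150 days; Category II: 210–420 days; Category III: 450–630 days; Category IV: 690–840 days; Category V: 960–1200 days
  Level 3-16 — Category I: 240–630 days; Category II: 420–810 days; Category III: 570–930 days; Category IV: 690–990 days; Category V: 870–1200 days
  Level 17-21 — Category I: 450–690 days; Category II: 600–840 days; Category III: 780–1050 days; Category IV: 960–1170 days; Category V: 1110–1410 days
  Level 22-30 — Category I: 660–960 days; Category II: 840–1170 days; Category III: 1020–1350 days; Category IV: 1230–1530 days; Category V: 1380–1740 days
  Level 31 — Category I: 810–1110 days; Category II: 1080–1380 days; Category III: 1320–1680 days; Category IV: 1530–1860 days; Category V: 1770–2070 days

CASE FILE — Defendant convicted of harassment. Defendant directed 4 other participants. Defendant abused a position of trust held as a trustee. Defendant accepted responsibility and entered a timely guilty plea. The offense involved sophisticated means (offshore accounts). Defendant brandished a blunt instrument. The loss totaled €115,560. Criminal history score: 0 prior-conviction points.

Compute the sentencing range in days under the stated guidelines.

240-630 days

Base offense level for harassment: 2.
A1 applies: 2 − 3 = -1.
A2 applies (level before this adjustment is -1 < 16, so +2): -1 + 2 = 1.
A4 applies: 1 + 4 = 5.
A5 applies: 5 + 2 = 7.
A6 applies (level before this adjustment is 7 < 28, so +1): 7 + 1 = 8.
A7 applies: 8 + 3 = 11.
Final offense level: 11.
Criminal history: 0 prior points → Category I (0-2).
Level 11 falls in the 3-16 band.
Grid: Level 3-16 × Category I = 240-630 days.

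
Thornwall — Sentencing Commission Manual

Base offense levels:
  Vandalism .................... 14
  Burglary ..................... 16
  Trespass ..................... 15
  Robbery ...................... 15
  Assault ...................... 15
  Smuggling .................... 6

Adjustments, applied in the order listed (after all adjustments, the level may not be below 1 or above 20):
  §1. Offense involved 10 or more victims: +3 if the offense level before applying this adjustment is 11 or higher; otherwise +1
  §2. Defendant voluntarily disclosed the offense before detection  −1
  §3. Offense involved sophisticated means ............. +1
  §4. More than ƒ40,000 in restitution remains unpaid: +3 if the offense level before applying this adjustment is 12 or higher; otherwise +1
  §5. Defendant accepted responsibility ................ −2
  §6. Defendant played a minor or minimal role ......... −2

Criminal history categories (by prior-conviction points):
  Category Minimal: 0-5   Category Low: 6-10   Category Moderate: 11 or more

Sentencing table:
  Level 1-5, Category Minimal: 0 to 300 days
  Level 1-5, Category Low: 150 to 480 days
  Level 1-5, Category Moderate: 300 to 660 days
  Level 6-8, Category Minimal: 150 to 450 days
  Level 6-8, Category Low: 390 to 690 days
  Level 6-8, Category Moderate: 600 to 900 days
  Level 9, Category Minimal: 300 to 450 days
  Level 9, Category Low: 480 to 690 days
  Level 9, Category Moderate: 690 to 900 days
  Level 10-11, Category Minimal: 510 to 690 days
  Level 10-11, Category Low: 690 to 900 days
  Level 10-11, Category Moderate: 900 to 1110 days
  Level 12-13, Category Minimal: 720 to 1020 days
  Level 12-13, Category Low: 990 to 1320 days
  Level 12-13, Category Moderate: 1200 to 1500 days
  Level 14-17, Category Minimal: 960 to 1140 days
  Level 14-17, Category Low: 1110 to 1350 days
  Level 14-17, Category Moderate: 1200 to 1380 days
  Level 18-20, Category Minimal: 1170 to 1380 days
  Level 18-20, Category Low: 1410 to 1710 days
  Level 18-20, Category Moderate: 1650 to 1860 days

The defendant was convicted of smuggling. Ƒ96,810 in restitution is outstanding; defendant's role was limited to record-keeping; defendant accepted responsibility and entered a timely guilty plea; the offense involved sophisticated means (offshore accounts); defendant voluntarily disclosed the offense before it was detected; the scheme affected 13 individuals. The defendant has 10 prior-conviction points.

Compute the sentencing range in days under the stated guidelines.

150-480 days

Base offense level for smuggling: 6.
§1 applies (level before this adjustment is 6 < 11, so +1): 6 + 1 = 7.
§2 applies: 7 − 1 = 6.
§3 applies: 6 + 1 = 7.
§4 applies (level before this adjustment is 7 < 12, so +1): 7 + 1 = 8.
§5 applies: 8 − 2 = 6.
§6 applies: 6 − 2 = 4.
Final offense level: 4.
Criminal history: 10 prior points → Category Low (6-10).
Level 4 falls in the 1-5 band.
Grid: Level 1-5 × Category Low = 150-480 days.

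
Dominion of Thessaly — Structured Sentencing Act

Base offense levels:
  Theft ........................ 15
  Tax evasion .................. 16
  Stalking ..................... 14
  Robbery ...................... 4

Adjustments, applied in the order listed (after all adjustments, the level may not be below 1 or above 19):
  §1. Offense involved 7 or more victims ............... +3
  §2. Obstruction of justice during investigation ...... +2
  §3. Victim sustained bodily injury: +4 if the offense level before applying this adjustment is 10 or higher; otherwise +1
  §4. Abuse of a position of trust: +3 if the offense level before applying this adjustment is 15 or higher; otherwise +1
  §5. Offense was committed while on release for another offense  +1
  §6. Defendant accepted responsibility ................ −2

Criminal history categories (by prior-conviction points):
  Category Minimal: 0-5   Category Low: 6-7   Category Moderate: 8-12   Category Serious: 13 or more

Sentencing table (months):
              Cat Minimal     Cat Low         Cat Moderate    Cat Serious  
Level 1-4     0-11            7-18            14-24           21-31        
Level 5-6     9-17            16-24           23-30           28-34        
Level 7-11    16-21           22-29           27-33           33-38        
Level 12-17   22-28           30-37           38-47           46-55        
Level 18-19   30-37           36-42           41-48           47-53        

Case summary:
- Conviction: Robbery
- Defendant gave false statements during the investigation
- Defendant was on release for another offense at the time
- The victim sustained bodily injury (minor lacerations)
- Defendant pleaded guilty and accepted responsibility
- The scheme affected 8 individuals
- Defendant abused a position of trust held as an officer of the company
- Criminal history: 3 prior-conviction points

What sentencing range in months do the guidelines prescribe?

Base offense level for robbery: 4.
§1 applies: 4 + 3 = 7.
§2 applies: 7 + 2 = 9.
§3 applies (level before this adjustment is 9 < 10, so +1): 9 + 1 = 10.
§4 applies (level before this adjustment is 10 < 15, so +1): 10 + 1 = 11.
§5 applies: 11 + 1 = 12.
§6 applies: 12 − 2 = 10.
Final offense level: 10.
Criminal history: 3 prior points → Category Minimal (0-5).
Level 10 falls in the 7-11 band.
Grid: Level 7-11 × Category Minimal = 16-21 months.

16-21 months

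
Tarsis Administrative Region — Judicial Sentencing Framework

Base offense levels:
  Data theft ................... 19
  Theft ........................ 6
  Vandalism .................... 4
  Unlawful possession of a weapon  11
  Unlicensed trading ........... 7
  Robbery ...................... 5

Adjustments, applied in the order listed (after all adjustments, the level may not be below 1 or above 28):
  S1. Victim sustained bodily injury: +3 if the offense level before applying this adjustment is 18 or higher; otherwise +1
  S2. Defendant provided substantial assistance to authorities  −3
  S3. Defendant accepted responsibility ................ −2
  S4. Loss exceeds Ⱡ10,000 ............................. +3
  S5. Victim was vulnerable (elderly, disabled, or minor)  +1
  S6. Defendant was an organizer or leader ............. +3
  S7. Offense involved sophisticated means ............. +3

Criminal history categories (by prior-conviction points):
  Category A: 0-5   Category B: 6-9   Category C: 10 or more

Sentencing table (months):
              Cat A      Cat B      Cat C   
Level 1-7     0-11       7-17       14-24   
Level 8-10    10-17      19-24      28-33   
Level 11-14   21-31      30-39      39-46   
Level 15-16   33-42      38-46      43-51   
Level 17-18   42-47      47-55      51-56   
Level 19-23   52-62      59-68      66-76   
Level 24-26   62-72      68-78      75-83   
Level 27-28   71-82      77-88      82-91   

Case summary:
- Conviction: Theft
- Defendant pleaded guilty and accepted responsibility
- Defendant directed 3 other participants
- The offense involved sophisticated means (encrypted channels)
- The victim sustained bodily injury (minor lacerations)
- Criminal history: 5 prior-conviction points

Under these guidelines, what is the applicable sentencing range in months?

Base offense level for theft: 6.
S1 applies (level before this adjustment is 6 < 18, so +1): 6 + 1 = 7.
S2 does not apply.
S3 applies: 7 − 2 = 5.
S4 does not apply.
S6 applies: 5 + 3 = 8.
S7 applies: 8 + 3 = 11.
Final offense level: 11.
Criminal history: 5 prior points → Category A (0-5).
Level 11 falls in the 11-14 band.
Grid: Level 11-14 × Category A = 21-31 months.

21-31 months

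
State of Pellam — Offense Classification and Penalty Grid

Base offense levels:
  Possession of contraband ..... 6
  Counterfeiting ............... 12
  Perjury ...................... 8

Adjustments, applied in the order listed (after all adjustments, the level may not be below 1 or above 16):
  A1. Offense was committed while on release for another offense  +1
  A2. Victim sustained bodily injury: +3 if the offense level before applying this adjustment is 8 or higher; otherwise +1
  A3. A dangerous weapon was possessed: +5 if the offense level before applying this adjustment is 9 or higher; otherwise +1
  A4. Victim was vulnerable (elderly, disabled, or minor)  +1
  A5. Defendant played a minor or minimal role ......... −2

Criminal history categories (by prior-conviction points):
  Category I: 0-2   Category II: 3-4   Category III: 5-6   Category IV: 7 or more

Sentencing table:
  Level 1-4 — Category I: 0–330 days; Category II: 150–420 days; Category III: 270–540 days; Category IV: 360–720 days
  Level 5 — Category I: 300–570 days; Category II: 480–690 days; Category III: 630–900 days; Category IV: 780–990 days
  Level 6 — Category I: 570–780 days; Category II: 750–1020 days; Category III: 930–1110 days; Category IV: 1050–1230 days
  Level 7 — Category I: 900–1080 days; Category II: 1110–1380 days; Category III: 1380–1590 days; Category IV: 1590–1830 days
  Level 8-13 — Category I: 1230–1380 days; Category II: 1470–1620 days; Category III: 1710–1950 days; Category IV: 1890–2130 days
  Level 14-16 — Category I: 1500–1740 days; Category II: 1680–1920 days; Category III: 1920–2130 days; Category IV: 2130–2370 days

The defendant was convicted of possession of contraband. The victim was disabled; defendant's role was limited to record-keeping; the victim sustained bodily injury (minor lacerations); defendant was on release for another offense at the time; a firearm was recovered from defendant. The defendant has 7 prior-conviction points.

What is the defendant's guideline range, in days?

Base offense level for possession of contraband: 6.
A1 applies: 6 + 1 = 7.
A2 applies (level before this adjustment is 7 < 8, so +1): 7 + 1 = 8.
A3 applies (level before this adjustment is 8 < 9, so +1): 8 + 1 = 9.
A4 applies: 9 + 1 = 10.
A5 applies: 10 − 2 = 8.
Final offense level: 8.
Criminal history: 7 prior points → Category IV (7+).
Level 8 falls in the 8-13 band.
Grid: Level 8-13 × Category IV = 1890-2130 days.

1890-2130 days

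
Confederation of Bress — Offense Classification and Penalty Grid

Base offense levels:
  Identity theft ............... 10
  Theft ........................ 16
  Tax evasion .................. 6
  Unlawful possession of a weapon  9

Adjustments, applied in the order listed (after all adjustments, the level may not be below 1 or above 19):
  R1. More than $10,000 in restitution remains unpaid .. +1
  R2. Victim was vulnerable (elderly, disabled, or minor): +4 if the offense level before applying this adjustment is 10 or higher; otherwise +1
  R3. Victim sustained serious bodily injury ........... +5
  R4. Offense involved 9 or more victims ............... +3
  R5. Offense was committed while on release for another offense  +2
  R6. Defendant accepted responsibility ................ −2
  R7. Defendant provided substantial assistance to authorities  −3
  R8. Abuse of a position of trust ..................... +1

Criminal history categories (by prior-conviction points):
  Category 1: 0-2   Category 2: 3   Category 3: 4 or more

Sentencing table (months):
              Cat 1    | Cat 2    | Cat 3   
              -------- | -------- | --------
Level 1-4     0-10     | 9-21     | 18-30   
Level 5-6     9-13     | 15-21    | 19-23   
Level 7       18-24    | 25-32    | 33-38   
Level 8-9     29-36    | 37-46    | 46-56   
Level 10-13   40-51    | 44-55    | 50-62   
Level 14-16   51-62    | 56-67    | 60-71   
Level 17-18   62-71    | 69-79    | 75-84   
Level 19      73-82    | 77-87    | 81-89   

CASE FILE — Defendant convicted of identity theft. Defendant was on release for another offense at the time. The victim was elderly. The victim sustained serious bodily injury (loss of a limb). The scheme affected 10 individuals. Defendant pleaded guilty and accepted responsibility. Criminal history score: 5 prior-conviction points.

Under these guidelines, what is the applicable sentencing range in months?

Base offense level for identity theft: 10.
R2 applies (level before this adjustment is 10 ≥ 10, so +4): 10 + 4 = 14.
R3 applies: 14 + 5 = 19.
R4 applies: 19 + 3 = 22.
R5 applies: 22 + 2 = 24.
R6 applies: 24 − 2 = 22.
R7 does not apply.
R8 does not apply.
Level 22 exceeds the maximum of 19; capped at 19.
Final offense level: 19.
Criminal history: 5 prior points → Category 3 (4+).
Level 19 falls in the 19 band.
Grid: Level 19 × Category 3 = 81-89 months.

81-89 months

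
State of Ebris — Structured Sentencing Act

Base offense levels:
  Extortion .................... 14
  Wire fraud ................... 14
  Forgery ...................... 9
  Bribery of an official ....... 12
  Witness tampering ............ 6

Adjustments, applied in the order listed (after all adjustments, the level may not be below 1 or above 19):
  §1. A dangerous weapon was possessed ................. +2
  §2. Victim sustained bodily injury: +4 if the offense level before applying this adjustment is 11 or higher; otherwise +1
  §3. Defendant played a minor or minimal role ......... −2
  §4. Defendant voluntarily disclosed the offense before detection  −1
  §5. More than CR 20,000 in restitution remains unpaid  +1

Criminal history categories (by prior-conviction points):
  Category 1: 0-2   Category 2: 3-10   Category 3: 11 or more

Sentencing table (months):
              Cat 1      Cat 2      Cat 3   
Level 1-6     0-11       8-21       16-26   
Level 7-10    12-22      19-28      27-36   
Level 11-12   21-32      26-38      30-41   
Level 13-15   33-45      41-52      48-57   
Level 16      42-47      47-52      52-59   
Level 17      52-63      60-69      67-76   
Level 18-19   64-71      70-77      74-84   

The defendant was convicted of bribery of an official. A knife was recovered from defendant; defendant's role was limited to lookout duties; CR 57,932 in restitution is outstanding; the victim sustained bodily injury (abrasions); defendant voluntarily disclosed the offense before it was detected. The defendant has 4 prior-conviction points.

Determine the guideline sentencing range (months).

47-52 months

Base offense level for bribery of an official: 12.
§1 applies: 12 + 2 = 14.
§2 applies (level before this adjustment is 14 ≥ 11, so +4): 14 + 4 = 18.
§3 applies: 18 − 2 = 16.
§4 applies: 16 − 1 = 15.
§5 applies: 15 + 1 = 16.
Final offense level: 16.
Criminal history: 4 prior points → Category 2 (3-10).
Level 16 falls in the 16 band.
Grid: Level 16 × Category 2 = 47-52 months.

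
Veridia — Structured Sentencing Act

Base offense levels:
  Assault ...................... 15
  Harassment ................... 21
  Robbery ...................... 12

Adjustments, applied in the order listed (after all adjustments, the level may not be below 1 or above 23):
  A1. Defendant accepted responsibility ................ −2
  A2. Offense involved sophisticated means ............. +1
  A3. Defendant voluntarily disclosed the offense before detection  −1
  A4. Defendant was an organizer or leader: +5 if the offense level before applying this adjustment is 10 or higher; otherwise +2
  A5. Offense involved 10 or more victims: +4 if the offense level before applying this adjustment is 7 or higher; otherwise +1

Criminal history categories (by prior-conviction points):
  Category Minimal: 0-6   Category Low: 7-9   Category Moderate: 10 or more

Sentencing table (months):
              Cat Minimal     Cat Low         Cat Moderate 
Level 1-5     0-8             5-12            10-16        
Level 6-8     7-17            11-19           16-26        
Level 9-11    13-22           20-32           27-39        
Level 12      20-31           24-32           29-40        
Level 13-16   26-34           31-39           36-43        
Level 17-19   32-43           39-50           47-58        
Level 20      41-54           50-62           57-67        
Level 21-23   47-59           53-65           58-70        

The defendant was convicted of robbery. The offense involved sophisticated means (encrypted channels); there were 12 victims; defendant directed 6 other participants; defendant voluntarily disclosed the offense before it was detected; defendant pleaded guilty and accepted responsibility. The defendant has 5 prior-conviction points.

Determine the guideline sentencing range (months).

Base offense level for robbery: 12.
A1 applies: 12 − 2 = 10.
A2 applies: 10 + 1 = 11.
A3 applies: 11 − 1 = 10.
A4 applies (level before this adjustment is 10 ≥ 10, so +5): 10 + 5 = 15.
A5 applies (level before this adjustment is 15 ≥ 7, so +4): 15 + 4 = 19.
Final offense level: 19.
Criminal history: 5 prior points → Category Minimal (0-6).
Level 19 falls in the 17-19 band.
Grid: Level 17-19 × Category Minimal = 32-43 months.

32-43 months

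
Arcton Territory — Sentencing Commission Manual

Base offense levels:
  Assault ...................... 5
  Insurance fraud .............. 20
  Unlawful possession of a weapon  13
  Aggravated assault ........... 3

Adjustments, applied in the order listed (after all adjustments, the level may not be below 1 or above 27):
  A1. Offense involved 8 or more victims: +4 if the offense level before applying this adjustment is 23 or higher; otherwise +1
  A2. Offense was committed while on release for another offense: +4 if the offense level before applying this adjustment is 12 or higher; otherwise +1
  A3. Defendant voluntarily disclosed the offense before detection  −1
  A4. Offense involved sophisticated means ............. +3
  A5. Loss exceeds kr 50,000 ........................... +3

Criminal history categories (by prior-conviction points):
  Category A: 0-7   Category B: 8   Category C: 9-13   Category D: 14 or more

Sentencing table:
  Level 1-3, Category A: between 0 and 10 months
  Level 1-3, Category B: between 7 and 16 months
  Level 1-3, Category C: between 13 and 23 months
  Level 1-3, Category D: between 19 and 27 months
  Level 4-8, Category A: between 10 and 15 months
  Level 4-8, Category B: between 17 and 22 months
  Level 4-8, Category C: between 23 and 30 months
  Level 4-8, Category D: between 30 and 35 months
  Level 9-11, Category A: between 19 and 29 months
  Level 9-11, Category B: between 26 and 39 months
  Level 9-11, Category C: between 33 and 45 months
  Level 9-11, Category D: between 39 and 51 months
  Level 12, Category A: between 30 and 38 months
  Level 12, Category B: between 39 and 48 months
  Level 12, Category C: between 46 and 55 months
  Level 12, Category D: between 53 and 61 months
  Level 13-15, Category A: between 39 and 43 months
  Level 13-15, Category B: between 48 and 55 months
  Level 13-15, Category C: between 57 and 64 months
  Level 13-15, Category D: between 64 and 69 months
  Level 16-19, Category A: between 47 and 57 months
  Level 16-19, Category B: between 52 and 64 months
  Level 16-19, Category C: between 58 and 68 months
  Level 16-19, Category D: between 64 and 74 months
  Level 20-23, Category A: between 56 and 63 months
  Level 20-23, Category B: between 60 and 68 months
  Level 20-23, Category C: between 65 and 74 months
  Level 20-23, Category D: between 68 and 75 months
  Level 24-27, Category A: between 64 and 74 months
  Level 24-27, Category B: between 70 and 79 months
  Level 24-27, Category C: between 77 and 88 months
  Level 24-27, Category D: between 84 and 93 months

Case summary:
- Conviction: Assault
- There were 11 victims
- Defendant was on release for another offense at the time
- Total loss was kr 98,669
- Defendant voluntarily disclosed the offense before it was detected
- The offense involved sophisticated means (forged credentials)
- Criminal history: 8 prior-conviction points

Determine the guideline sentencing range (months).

39-48 months

Base offense level for assault: 5.
A1 applies (level before this adjustment is 5 < 23, so +1): 5 + 1 = 6.
A2 applies (level before this adjustment is 6 < 12, so +1): 6 + 1 = 7.
A3 applies: 7 − 1 = 6.
A4 applies: 6 + 3 = 9.
A5 applies: 9 + 3 = 12.
Final offense level: 12.
Criminal history: 8 prior points → Category B (8).
Level 12 falls in the 12 band.
Grid: Level 12 × Category B = 39-48 months.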